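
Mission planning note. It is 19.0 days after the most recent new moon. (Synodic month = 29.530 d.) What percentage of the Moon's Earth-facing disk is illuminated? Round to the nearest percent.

Elongation θ = 360° × 19.0/29.530 ≈ 231.6°.
With cos θ = (-0.621), the lit fraction is (1 − (-0.621))/2 ≈ 0.810, so 81%.

81%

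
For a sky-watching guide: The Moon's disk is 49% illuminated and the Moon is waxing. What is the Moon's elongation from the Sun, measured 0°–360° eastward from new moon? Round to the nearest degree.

cos θ = 1 − 2f = 0.020, giving a principal value of 88.9°.
The Moon is waxing (0°–180°), so θ = 88.9° directly.

89°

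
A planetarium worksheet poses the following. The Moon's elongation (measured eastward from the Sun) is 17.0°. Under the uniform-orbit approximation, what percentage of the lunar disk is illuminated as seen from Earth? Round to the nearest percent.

2%

Half-versine of 17.0°: (1 − 0.956)/2 = 0.022, i.e. 2%.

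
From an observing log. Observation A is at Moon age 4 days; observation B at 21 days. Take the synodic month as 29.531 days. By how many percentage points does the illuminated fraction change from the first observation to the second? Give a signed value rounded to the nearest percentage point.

+45 percentage points

θ₁ = 360° × 4/29.531 = 48.8°, f₁ = (1 − cos θ₁)/2 = 0.170.
θ₂ = 360° × 21/29.531 = 256.0°, f₂ = (1 − cos θ₂)/2 = 0.621.
Change = f₂ − f₁ = +0.451 → +45 percentage points.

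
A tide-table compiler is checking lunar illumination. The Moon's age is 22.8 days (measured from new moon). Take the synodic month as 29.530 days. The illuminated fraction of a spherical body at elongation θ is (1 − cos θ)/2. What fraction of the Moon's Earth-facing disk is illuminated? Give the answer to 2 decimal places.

0.43

Phase angle: θ = 360°·(22.8 d)/(29.530 d) = 278.0°.
Illuminated fraction = (1 − cos 278.0°)/2 = (1 − 0.138)/2 ≈ 0.431.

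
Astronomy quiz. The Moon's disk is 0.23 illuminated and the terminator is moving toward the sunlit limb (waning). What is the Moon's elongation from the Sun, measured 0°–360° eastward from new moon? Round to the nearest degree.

303°

cos θ = 1 − 2f = 0.540, giving a principal value of 57.3°.
A waning Moon lies in 180°–360°, so θ = 360° − 57.3° = 302.7°.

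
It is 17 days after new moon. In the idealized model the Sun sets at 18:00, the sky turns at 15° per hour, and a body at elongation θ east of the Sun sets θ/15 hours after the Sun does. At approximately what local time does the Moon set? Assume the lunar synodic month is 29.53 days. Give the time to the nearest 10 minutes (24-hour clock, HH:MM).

07:50

Elongation θ = 360° × 17/29.53 ≈ 207.2°.
Delay after the Sun = 207.2° / (15°/h) ≈ 13.82 h.
18:00 + 13.816 h ≈ 07:49 → 07:50 to the nearest ten minutes.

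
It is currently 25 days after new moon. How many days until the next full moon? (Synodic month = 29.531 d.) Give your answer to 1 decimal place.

Full moon is 0.5 of the way through the cycle: age 0.5 × 29.531 = 14.765 d.
Already past this cycle's full moon; the next is at 14.765 + 29.531 = 44.296 d, so 44.296 − 25 = 19.296 days.

19.3 days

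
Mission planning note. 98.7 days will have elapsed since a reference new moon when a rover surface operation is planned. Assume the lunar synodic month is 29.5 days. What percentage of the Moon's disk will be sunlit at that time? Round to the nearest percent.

98.7 d spans 3 complete synodic months (3 × 29.5 = 88.50 d) plus 10.20 d.
Elongation θ = 360° × 10.20/29.5 ≈ 124.5°.
With cos θ = (-0.566), the lit fraction is (1 − (-0.566))/2 ≈ 0.783, so 78%.

78%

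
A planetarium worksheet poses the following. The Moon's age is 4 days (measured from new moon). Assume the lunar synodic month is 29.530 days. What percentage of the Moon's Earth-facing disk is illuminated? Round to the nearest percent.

17%

Elongation θ = 360° × 4/29.530 ≈ 48.8°.
Illuminated fraction = (1 − cos 48.8°)/2 = (1 − 0.659)/2 ≈ 0.170, so 17%.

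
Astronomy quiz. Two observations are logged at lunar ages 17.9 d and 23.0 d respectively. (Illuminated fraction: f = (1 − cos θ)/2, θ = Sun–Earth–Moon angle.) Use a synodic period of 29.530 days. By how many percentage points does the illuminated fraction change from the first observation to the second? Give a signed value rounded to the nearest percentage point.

θ₁ = 360° × 17.9/29.530 = 218.2°, f₁ = (1 − cos θ₁)/2 = 0.893.
θ₂ = 360° × 23.0/29.530 = 280.4°, f₂ = (1 − cos θ₂)/2 = 0.410.
Change = f₂ − f₁ = -0.483 → -48 percentage points.

-48 percentage points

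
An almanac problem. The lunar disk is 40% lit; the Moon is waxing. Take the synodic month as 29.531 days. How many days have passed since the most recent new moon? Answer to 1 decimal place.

6.4 days

Invert f = (1 − cos θ)/2 to get cos θ = 1 − 2(0.40) = 0.200, hence θ₀ = arccos 0.200 = 78.5°.
Waxing ⇒ before full, so θ = 78.5°.
That fraction of the synodic month is 78.5/360 × 29.531 d ≈ 6.44 d.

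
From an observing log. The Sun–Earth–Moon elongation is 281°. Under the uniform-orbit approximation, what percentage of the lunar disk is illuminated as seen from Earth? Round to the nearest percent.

40%

f = (1 − cos 281°)/2 = (1 − 0.191)/2 ≈ 0.405, i.e. 40%.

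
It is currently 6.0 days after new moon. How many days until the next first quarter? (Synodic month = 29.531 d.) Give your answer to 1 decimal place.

1.4 days

First quarter is 0.25 of the way through the cycle: age 0.25 × 29.531 = 7.383 d.
So 1.383 days remain (7.383 − 6.0).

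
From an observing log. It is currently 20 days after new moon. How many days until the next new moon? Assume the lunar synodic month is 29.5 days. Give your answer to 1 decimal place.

One full lunation from the last new moon is 29.5 d; remaining = 29.5 − 20 = 9.500 d.

9.5 days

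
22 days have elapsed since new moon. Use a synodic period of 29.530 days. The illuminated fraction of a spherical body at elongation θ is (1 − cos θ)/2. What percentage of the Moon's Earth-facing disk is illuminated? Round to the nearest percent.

52%

Phase angle: θ = 360°·(22 d)/(29.530 d) = 268.2°.
cos 268.2° = (-0.031), so f = (1 − (-0.031))/2 = 0.516, so 52%.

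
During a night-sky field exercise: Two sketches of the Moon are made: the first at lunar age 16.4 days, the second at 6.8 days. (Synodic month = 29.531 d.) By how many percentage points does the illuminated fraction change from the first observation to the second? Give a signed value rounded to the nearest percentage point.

-53 pp

First observation: θ = 360°·16.4/29.531 = 199.9°, so f = 0.970.
Second observation: θ = 82.9°, f = 0.438.
Δf = 0.438 − 0.970 = -0.532, i.e. -53 pp.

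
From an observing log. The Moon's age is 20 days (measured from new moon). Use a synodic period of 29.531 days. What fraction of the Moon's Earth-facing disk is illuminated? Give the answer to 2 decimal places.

The Moon has covered 20/29.531 of its cycle, so θ ≈ 360° × 20/29.531 = 243.8°.
With cos θ = (-0.441), the lit fraction is (1 − (-0.441))/2 ≈ 0.721.

0.72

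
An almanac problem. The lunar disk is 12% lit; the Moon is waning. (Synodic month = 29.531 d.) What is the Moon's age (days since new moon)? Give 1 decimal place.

26.2 days

Invert f = (1 − cos θ)/2 to get cos θ = 1 − 2(0.12) = 0.760, hence θ₀ = arccos 0.760 = 40.5°.
Waning ⇒ past full, so θ = 360° − 40.5° = 319.5°.
That fraction of the synodic month is 319.5/360 × 29.531 d ≈ 26.21 d.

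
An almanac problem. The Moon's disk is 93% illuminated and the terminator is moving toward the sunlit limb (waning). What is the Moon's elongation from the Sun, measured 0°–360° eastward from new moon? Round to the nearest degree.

211°

cos θ = 1 − 2f = -0.860, giving a principal value of 149.3°.
Waning ⇒ past full, so θ = 360° − 149.3° = 210.7°.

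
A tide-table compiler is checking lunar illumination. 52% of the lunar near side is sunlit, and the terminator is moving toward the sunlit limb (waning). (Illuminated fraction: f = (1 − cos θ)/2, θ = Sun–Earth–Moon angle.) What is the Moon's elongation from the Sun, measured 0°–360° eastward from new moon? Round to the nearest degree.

From f = (1 − cos θ)/2: cos θ = 1 − 2×0.52 = -0.040; arccos → 92.3°.
Since the Moon is past full (waning), take the reflex angle: θ = 360° − 92.3° = 267.7°.

268°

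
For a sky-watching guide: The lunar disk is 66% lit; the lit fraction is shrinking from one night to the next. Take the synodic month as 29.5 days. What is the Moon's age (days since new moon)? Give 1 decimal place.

cos θ = 1 − 2f = -0.320, giving a principal value of 108.7°.
A waning Moon lies in 180°–360°, so θ = 360° − 108.7° = 251.3°.
Age = 29.5 × 251.3°/360° ≈ 20.60 days.

20.6 days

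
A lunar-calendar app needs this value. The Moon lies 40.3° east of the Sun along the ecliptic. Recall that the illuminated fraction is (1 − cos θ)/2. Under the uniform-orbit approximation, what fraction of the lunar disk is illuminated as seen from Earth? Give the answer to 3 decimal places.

0.119

Half-versine of 40.3°: (1 − 0.763)/2 = 0.119.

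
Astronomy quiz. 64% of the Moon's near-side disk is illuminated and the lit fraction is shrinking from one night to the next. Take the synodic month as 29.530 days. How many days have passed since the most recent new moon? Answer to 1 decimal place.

From f = (1 − cos θ)/2: cos θ = 1 − 2×0.64 = -0.280; arccos → 106.3°.
Since the Moon is past full (waning), take the reflex angle: θ = 360° − 106.3° = 253.7°.
That fraction of the synodic month is 253.7/360 × 29.530 d ≈ 20.81 d.

20.8 days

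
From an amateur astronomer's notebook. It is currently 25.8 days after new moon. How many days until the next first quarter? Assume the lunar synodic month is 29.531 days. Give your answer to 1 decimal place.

11.1 days

First quarter occurs at elongation 90°, i.e. at age 29.531 × 90/360 = 7.383 d.
Already past this cycle's first quarter; the next is at 7.383 + 29.531 = 36.914 d, so 36.914 − 25.8 = 11.114 days.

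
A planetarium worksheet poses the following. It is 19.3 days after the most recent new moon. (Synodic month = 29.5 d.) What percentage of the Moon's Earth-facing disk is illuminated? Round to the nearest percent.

78%

The Moon has covered 19.3/29.5 of its cycle, so θ ≈ 360° × 19.3/29.5 = 235.5°.
With cos θ = (-0.566), the lit fraction is (1 − (-0.566))/2 ≈ 0.783, so 78%.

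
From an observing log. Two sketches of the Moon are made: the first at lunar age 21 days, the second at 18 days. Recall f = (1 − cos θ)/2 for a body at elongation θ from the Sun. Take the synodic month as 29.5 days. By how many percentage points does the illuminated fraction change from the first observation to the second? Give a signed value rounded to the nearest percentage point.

First observation: θ = 360°·21/29.5 = 256.3°, so f = 0.619.
Second observation: θ = 219.7°, f = 0.885.
Δf = 0.885 − 0.619 = +0.266, i.e. +27 pp.

+27 percentage points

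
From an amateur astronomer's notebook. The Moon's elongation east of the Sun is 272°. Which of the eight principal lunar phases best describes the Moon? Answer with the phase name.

The last quarter sector spans roughly 248°–292°; 272° falls inside it.

last quarter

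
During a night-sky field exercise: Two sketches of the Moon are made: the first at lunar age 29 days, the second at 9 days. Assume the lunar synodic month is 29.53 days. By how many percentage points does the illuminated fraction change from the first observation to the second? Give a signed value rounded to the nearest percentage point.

θ₁ = 360° × 29/29.53 = 353.5°, f₁ = (1 − cos θ₁)/2 = 0.003.
θ₂ = 360° × 9/29.53 = 109.7°, f₂ = (1 − cos θ₂)/2 = 0.669.
Change = f₂ − f₁ = +0.666 → +67 percentage points.

+67 percentage points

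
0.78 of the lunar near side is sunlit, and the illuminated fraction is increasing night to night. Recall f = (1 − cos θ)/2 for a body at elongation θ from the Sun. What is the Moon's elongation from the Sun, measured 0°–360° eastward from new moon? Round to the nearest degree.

124°

From f = (1 − cos θ)/2: cos θ = 1 − 2×0.78 = -0.560; arccos → 124.1°.
The Moon is waxing (0°–180°), so θ = 124.1° directly.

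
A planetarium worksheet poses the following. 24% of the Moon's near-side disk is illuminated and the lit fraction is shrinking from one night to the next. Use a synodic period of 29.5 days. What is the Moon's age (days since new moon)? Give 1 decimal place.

24.7 days

From f = (1 − cos θ)/2: cos θ = 1 − 2×0.24 = 0.520; arccos → 58.7°.
A waning Moon lies in 180°–360°, so θ = 360° − 58.7° = 301.3°.
That fraction of the synodic month is 301.3/360 × 29.5 d ≈ 24.69 d.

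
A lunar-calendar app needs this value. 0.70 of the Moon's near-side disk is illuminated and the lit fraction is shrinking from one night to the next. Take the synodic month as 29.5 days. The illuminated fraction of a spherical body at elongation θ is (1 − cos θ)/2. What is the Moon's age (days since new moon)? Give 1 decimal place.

Invert f = (1 − cos θ)/2 to get cos θ = 1 − 2(0.70) = -0.400, hence θ₀ = arccos -0.400 = 113.6°.
Since the Moon is past full (waning), take the reflex angle: θ = 360° − 113.6° = 246.4°.
At 360°/29.5 d per day, 246.4° corresponds to 20.19 days.

20.2 days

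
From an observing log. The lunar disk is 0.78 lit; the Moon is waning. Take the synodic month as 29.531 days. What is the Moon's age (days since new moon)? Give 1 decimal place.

Invert f = (1 − cos θ)/2 to get cos θ = 1 − 2(0.78) = -0.560, hence θ₀ = arccos -0.560 = 124.1°.
A waning Moon lies in 180°–360°, so θ = 360° − 124.1° = 235.9°.
That fraction of the synodic month is 235.9/360 × 29.531 d ≈ 19.35 d.

19.4 days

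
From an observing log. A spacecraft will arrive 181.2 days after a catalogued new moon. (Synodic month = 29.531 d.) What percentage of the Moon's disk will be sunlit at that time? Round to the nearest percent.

17%

181.2/29.531 = 6.136 lunations, so 6 complete cycles and 4.01 d into the next.
The Moon has covered 4.01/29.531 of its cycle, so θ ≈ 360° × 4.01/29.531 = 48.9°.
With cos θ = 0.657, the lit fraction is (1 − 0.657)/2 ≈ 0.172, so 17%.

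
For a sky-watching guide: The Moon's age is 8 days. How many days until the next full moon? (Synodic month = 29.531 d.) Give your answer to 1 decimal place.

Full moon occurs at elongation 180°, i.e. at age 29.531 × 180/360 = 14.765 d.
That is 14.765 − 8 = 6.765 days ahead.

6.8 days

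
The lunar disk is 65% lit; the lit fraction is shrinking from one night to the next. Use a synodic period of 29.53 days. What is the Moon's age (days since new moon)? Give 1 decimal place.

20.7 days

cos θ = 1 − 2f = -0.300, giving a principal value of 107.5°.
A waning Moon lies in 180°–360°, so θ = 360° − 107.5° = 252.5°.
At 360°/29.53 d per day, 252.5° corresponds to 20.72 days.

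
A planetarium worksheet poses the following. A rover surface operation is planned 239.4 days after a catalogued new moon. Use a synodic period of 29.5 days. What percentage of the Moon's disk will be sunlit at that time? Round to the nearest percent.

13%

Reduce mod P: 239.4 − 8×29.5 = 3.40 d into the current lunation.
Phase angle: θ = 360°·(3.40 d)/(29.5 d) = 41.5°.
Illuminated fraction = (1 − cos 41.5°)/2 = (1 − 0.749)/2 ≈ 0.125, so 13%.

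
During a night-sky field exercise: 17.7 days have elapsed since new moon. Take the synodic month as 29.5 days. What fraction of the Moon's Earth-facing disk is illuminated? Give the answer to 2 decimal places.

0.90

The Moon has covered 17.7/29.5 of its cycle, so θ ≈ 360° × 17.7/29.5 = 216.0°.
With cos θ = (-0.809), the lit fraction is (1 − (-0.809))/2 ≈ 0.905.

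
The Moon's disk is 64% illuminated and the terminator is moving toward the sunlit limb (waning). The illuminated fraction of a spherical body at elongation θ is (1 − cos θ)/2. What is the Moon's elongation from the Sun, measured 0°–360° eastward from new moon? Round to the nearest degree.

254°

Invert f = (1 − cos θ)/2 to get cos θ = 1 − 2(0.64) = -0.280, hence θ₀ = arccos -0.280 = 106.3°.
Waning ⇒ past full, so θ = 360° − 106.3° = 253.7°.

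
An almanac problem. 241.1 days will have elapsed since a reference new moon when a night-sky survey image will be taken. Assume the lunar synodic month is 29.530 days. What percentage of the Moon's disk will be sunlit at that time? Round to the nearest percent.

241.1/29.530 = 8.165 lunations, so 8 complete cycles and 4.86 d into the next.
Elongation θ = 360° × 4.86/29.530 ≈ 59.2°.
Illuminated fraction = (1 − cos 59.2°)/2 = (1 − 0.511)/2 ≈ 0.244, so 24%.

24%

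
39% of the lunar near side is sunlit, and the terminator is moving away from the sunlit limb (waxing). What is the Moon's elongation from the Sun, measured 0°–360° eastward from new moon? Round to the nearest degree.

77°

Invert f = (1 − cos θ)/2 to get cos θ = 1 − 2(0.39) = 0.220, hence θ₀ = arccos 0.220 = 77.3°.
Before full moon the principal value applies: θ = 77.3°.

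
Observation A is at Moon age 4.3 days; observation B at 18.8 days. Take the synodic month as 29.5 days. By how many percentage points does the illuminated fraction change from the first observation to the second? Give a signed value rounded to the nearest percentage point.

+63 pp

First observation: θ = 360°·4.3/29.5 = 52.5°, so f = 0.195.
Second observation: θ = 229.4°, f = 0.825.
Δf = 0.825 − 0.195 = +0.630, i.e. +63 pp.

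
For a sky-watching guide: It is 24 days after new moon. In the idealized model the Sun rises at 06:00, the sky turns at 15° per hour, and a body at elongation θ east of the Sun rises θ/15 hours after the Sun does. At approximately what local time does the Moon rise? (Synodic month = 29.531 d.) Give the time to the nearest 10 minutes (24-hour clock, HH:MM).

The Moon has covered 24/29.531 of its cycle, so θ ≈ 360° × 24/29.531 = 292.6°.
The Moon trails the Sun by θ/15 = 292.6/15 ≈ 19.50 hours.
06:00 + 19.505 h ≈ 01:30 → 01:30 to the nearest ten minutes.

01:30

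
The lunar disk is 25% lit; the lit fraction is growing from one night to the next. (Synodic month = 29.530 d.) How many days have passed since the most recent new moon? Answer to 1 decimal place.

4.9 days

Invert f = (1 − cos θ)/2 to get cos θ = 1 − 2(0.25) = 0.500, hence θ₀ = arccos 0.500 = 60.0°.
Waxing ⇒ before full, so θ = 60.0°.
Age = 29.530 × 60.0°/360° ≈ 4.92 days.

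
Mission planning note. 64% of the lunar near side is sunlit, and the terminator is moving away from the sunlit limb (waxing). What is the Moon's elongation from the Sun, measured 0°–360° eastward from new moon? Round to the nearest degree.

106°

From f = (1 − cos θ)/2: cos θ = 1 − 2×0.64 = -0.280; arccos → 106.3°.
Waxing ⇒ before full, so θ = 106.3°.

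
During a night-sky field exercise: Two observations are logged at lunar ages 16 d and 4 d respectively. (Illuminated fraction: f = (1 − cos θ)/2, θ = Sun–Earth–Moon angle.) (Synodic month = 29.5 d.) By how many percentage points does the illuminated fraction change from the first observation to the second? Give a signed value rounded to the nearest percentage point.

-81 percentage points

θ₁ = 360° × 16/29.5 = 195.3°, f₁ = (1 − cos θ₁)/2 = 0.982.
θ₂ = 360° × 4/29.5 = 48.8°, f₂ = (1 − cos θ₂)/2 = 0.171.
Change = f₂ − f₁ = -0.812 → -81 percentage points.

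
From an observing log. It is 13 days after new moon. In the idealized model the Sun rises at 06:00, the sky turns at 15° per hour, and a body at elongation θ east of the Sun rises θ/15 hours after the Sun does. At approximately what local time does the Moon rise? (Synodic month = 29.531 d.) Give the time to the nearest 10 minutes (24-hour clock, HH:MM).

Elongation θ = 360° × 13/29.531 ≈ 158.5°.
The Moon trails the Sun by θ/15 = 158.5/15 ≈ 10.57 hours.
06:00 + 10.565 h ≈ 16:34 → 16:30 to the nearest ten minutes.

16:30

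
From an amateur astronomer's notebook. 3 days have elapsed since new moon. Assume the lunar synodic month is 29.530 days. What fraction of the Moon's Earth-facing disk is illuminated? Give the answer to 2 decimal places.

0.10

Phase angle: θ = 360°·(3 d)/(29.530 d) = 36.6°.
With cos θ = 0.803, the lit fraction is (1 − 0.803)/2 ≈ 0.098.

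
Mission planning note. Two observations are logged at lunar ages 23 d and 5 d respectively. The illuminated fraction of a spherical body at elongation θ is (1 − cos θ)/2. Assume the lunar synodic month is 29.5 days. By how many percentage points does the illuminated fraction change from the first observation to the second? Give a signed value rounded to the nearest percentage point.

-15 pp

First observation: θ = 360°·23/29.5 = 280.7°, so f = 0.407.
Second observation: θ = 61.0°, f = 0.258.
Δf = 0.258 − 0.407 = -0.150, i.e. -15 pp.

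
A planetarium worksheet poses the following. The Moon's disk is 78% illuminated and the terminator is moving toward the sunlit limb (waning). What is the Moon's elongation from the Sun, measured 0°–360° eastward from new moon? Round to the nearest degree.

236°

From f = (1 − cos θ)/2: cos θ = 1 − 2×0.78 = -0.560; arccos → 124.1°.
Waning ⇒ past full, so θ = 360° − 124.1° = 235.9°.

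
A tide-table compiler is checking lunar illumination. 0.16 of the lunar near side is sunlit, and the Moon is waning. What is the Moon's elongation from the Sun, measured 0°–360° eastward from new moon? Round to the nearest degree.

313°

From f = (1 − cos θ)/2: cos θ = 1 − 2×0.16 = 0.680; arccos → 47.2°.
Waning ⇒ past full, so θ = 360° − 47.2° = 312.8°.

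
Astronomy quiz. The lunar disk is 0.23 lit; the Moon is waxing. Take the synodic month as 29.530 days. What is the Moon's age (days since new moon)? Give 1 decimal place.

4.7 days

Invert f = (1 − cos θ)/2 to get cos θ = 1 − 2(0.23) = 0.540, hence θ₀ = arccos 0.540 = 57.3°.
Before full moon the principal value applies: θ = 57.3°.
Age = 29.530 × 57.3°/360° ≈ 4.70 days.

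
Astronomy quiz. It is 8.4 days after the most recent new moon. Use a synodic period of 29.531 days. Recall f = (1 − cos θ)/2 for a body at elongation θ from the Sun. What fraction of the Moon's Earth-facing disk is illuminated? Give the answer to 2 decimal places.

0.61

Elongation θ = 360° × 8.4/29.531 ≈ 102.4°.
cos 102.4° = (-0.215), so f = (1 − (-0.215))/2 = 0.607.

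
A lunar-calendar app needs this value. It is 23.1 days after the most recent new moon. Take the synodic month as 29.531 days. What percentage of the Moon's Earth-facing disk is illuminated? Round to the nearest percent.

The Moon has covered 23.1/29.531 of its cycle, so θ ≈ 360° × 23.1/29.531 = 281.6°.
Illuminated fraction = (1 − cos 281.6°)/2 = (1 − 0.201)/2 ≈ 0.399, so 40%.

40%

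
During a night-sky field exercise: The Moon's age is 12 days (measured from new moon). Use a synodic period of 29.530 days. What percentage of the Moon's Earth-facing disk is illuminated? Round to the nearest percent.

92%

The Moon has covered 12/29.530 of its cycle, so θ ≈ 360° × 12/29.530 = 146.3°.
Illuminated fraction = (1 − cos 146.3°)/2 = (1 − (-0.832))/2 ≈ 0.916, so 92%.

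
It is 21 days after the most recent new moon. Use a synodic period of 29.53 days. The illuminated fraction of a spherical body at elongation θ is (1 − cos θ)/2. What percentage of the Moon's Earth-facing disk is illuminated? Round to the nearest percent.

62%

Elongation θ = 360° × 21/29.53 ≈ 256.0°.
cos 256.0° = (-0.242), so f = (1 − (-0.242))/2 = 0.621, so 62%.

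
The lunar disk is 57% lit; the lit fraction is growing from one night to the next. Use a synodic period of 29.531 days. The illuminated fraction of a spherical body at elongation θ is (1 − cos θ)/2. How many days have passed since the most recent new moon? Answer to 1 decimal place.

8.0 days

Invert f = (1 − cos θ)/2 to get cos θ = 1 − 2(0.57) = -0.140, hence θ₀ = arccos -0.140 = 98.0°.
Waxing ⇒ before full, so θ = 98.0°.
That fraction of the synodic month is 98.0/360 × 29.531 d ≈ 8.04 d.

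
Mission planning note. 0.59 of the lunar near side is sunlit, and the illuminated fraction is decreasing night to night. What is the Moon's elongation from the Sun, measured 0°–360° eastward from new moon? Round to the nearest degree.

260°

From f = (1 − cos θ)/2: cos θ = 1 − 2×0.59 = -0.180; arccos → 100.4°.
A waning Moon lies in 180°–360°, so θ = 360° − 100.4° = 259.6°.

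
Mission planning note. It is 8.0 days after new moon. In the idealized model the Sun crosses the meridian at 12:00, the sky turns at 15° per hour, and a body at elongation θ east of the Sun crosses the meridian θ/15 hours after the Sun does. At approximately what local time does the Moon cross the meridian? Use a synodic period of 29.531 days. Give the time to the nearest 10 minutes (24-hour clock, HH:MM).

18:30

The Moon has covered 8.0/29.531 of its cycle, so θ ≈ 360° × 8.0/29.531 = 97.5°.
The Moon trails the Sun by θ/15 = 97.5/15 ≈ 6.50 hours.
12:00 + 6.502 h ≈ 18:30 → 18:30 to the nearest ten minutes.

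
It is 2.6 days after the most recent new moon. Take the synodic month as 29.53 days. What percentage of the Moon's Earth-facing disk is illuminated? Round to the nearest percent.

The Moon has covered 2.6/29.53 of its cycle, so θ ≈ 360° × 2.6/29.53 = 31.7°.
cos 31.7° = 0.851, so f = (1 − 0.851)/2 = 0.075, so 7%.

7%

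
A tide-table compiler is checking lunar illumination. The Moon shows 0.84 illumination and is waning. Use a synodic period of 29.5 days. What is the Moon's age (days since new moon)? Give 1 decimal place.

Invert f = (1 − cos θ)/2 to get cos θ = 1 − 2(0.84) = -0.680, hence θ₀ = arccos -0.680 = 132.8°.
Waning ⇒ past full, so θ = 360° − 132.8° = 227.2°.
At 360°/29.5 d per day, 227.2° corresponds to 18.61 days.

18.6 days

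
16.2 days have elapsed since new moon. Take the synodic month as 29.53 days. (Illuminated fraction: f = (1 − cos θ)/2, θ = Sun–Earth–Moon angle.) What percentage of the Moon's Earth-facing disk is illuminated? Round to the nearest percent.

98%

The Moon has covered 16.2/29.53 of its cycle, so θ ≈ 360° × 16.2/29.53 = 197.5°.
With cos θ = (-0.954), the lit fraction is (1 − (-0.954))/2 ≈ 0.977, so 98%.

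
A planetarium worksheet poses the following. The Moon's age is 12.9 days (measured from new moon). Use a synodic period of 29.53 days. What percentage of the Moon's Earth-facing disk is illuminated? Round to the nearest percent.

96%

The Moon has covered 12.9/29.53 of its cycle, so θ ≈ 360° × 12.9/29.53 = 157.3°.
cos 157.3° = (-0.922), so f = (1 − (-0.922))/2 = 0.961, so 96%.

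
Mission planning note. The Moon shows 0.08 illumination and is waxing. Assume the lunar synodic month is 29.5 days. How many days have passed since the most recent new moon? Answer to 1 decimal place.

cos θ = 1 − 2f = 0.840, giving a principal value of 32.9°.
Waxing ⇒ before full, so θ = 32.9°.
At 360°/29.5 d per day, 32.9° corresponds to 2.69 days.

2.7 days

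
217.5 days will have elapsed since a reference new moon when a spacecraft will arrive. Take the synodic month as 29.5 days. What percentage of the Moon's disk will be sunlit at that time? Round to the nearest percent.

Reduce mod P: 217.5 − 7×29.5 = 11.00 d into the current lunation.
Elongation θ = 360° × 11.00/29.5 ≈ 134.2°.
With cos θ = (-0.698), the lit fraction is (1 − (-0.698))/2 ≈ 0.849, so 85%.

85%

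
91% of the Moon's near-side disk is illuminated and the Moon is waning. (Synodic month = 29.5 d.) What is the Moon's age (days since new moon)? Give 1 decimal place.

cos θ = 1 − 2f = -0.820, giving a principal value of 145.1°.
Waning ⇒ past full, so θ = 360° − 145.1° = 214.9°.
At 360°/29.5 d per day, 214.9° corresponds to 17.61 days.

17.6 days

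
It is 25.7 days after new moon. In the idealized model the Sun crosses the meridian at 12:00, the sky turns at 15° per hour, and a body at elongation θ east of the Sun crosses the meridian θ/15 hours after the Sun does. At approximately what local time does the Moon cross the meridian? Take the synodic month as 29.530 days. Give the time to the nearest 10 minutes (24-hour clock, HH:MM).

08:50

The Moon has covered 25.7/29.530 of its cycle, so θ ≈ 360° × 25.7/29.530 = 313.3°.
At 15° of sky rotation per hour, 313.3° corresponds to a 20.89 h lag.
12:00 + 20.887 h ≈ 08:53 → 08:50 to the nearest ten minutes.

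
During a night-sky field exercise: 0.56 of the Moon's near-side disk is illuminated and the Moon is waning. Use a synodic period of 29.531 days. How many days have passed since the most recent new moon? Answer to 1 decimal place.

From f = (1 − cos θ)/2: cos θ = 1 − 2×0.56 = -0.120; arccos → 96.9°.
Waning ⇒ past full, so θ = 360° − 96.9° = 263.1°.
Age = 29.531 × 263.1°/360° ≈ 21.58 days.

21.6 days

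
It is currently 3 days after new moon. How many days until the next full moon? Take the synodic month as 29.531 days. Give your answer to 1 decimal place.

Full moon occurs at elongation 180°, i.e. at age 29.531 × 180/360 = 14.765 d.
So 11.765 days remain (14.765 − 3).

11.8 days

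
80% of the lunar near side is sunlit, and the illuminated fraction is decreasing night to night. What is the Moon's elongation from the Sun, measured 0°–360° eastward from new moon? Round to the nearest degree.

From f = (1 − cos θ)/2: cos θ = 1 − 2×0.80 = -0.600; arccos → 126.9°.
A waning Moon lies in 180°–360°, so θ = 360° − 126.9° = 233.1°.

233°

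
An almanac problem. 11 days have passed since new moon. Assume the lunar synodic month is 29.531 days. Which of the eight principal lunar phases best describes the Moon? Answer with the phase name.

θ ≈ 360° × 11/29.531 = 134°, which falls in the waxing gibbous sector.

waxing gibbous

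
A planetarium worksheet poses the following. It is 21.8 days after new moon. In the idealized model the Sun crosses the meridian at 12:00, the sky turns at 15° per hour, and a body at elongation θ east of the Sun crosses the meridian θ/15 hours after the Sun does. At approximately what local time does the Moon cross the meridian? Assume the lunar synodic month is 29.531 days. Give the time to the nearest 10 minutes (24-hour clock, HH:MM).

05:40

The Moon has covered 21.8/29.531 of its cycle, so θ ≈ 360° × 21.8/29.531 = 265.8°.
At 15° of sky rotation per hour, 265.8° corresponds to a 17.72 h lag.
12:00 + 17.717 h ≈ 05:43 → 05:40 to the nearest ten minutes.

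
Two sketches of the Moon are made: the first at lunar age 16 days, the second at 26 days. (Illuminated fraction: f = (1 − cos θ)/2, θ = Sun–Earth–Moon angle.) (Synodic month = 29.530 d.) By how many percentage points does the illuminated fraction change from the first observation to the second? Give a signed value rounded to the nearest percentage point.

-85 percentage points

First observation: θ = 360°·16/29.530 = 195.1°, so f = 0.983.
Second observation: θ = 317.0°, f = 0.135.
Δf = 0.135 − 0.983 = -0.848, i.e. -85 pp.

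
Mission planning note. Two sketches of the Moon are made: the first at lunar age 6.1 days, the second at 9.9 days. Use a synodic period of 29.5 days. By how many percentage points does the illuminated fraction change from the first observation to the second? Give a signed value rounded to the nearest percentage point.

First observation: θ = 360°·6.1/29.5 = 74.4°, so f = 0.366.
Second observation: θ = 120.8°, f = 0.756.
Δf = 0.756 − 0.366 = +0.390, i.e. +39 pp.

+39 pp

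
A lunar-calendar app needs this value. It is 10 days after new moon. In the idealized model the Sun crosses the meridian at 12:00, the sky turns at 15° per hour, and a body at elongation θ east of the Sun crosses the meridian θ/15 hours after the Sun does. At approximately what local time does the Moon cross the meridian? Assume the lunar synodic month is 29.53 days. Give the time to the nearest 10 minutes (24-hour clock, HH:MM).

20:10

Elongation θ = 360° × 10/29.53 ≈ 121.9°.
At 15° of sky rotation per hour, 121.9° corresponds to a 8.13 h lag.
12:00 + 8.127 h ≈ 20:08 → 20:10 to the nearest ten minutes.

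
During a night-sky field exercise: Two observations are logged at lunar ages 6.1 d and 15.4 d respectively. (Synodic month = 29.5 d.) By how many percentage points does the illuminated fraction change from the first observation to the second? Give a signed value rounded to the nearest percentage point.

First observation: θ = 360°·6.1/29.5 = 74.4°, so f = 0.366.
Second observation: θ = 187.9°, f = 0.995.
Δf = 0.995 − 0.366 = +0.629, i.e. +63 pp.

+63 percentage points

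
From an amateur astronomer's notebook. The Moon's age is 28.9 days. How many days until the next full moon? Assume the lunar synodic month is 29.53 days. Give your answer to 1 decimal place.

Full moon occurs at elongation 180°, i.e. at age 29.53 × 180/360 = 14.765 d.
Already past this cycle's full moon; the next is at 14.765 + 29.53 = 44.295 d, so 44.295 − 28.9 = 15.395 days.

15.4 days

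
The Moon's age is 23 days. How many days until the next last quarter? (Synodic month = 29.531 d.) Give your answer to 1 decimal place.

28.7 days

Last quarter occurs at elongation 270°, i.e. at age 29.531 × 270/360 = 22.148 d.
This lunation's last quarter (22.148 d) has passed, so add one period: 51.679 − 23 = 28.679 days.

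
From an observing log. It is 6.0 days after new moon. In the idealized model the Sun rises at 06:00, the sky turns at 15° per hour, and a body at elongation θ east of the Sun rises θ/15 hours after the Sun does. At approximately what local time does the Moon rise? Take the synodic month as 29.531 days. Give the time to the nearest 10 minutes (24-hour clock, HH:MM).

10:50

The Moon has covered 6.0/29.531 of its cycle, so θ ≈ 360° × 6.0/29.531 = 73.1°.
At 15° of sky rotation per hour, 73.1° corresponds to a 4.88 h lag.
06:00 + 4.876 h ≈ 10:53 → 10:50 to the nearest ten minutes.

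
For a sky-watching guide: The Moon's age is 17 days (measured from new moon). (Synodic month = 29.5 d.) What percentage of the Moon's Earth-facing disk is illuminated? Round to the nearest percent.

Phase angle: θ = 360°·(17 d)/(29.5 d) = 207.5°.
cos 207.5° = (-0.887), so f = (1 − (-0.887))/2 = 0.944, so 94%.

94%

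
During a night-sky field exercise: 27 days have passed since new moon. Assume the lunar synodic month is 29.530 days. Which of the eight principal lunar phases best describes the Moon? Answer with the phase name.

waning crescent

θ ≈ 360° × 27/29.530 = 329°, which falls in the waning crescent sector.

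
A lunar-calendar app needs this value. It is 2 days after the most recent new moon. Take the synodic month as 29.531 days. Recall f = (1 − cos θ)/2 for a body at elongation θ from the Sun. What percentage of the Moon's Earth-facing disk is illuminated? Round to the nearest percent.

4%

Phase angle: θ = 360°·(2 d)/(29.531 d) = 24.4°.
With cos θ = 0.911, the lit fraction is (1 − 0.911)/2 ≈ 0.045, so 4%.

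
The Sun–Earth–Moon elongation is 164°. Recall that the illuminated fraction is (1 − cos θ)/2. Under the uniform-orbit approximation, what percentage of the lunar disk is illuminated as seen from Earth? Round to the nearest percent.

98%

cos 164° = (-0.961), so f = (1 − (-0.961))/2 = 0.981, i.e. 98%.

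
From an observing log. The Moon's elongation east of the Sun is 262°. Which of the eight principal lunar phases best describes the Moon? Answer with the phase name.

262° lies in the last quarter sector of the 8-phase cycle.

last quarter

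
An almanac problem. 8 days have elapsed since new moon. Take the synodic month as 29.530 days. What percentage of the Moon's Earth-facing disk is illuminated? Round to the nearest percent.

57%

Elongation θ = 360° × 8/29.530 ≈ 97.5°.
With cos θ = (-0.131), the lit fraction is (1 − (-0.131))/2 ≈ 0.566, so 57%.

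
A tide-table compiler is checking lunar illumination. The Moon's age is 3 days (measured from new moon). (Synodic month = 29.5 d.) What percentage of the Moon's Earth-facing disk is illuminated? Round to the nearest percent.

The Moon has covered 3/29.5 of its cycle, so θ ≈ 360° × 3/29.5 = 36.6°.
Illuminated fraction = (1 − cos 36.6°)/2 = (1 − 0.803)/2 ≈ 0.099, so 10%.

10%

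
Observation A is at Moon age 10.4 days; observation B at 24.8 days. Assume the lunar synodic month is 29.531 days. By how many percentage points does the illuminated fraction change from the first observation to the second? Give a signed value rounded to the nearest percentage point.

θ₁ = 360° × 10.4/29.531 = 126.8°, f₁ = (1 − cos θ₁)/2 = 0.799.
θ₂ = 360° × 24.8/29.531 = 302.3°, f₂ = (1 − cos θ₂)/2 = 0.233.
Change = f₂ − f₁ = -0.567 → -57 percentage points.

-57 percentage points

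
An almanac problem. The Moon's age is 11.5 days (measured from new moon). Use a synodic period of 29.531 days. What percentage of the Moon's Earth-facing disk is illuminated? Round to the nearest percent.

88%

Phase angle: θ = 360°·(11.5 d)/(29.531 d) = 140.2°.
cos 140.2° = (-0.768), so f = (1 − (-0.768))/2 = 0.884, so 88%.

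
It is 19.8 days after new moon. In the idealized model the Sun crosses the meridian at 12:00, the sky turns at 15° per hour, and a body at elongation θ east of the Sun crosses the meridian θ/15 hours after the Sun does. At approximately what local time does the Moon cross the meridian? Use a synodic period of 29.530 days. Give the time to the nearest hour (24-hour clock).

04:00

The Moon has covered 19.8/29.530 of its cycle, so θ ≈ 360° × 19.8/29.530 = 241.4°.
Delay after the Sun = 241.4° / (15°/h) ≈ 16.09 h.
12:00 + 16.09 h ≈ 04:06 → 04:00 to the nearest hour.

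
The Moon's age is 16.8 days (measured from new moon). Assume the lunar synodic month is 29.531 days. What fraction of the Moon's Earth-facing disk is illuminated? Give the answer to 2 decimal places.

0.95

Elongation θ = 360° × 16.8/29.531 ≈ 204.8°.
With cos θ = (-0.908), the lit fraction is (1 − (-0.908))/2 ≈ 0.954.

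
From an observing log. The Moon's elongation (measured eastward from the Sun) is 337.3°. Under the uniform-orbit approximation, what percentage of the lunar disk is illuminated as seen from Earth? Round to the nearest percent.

f = (1 − cos 337.3°)/2 = (1 − 0.923)/2 ≈ 0.039, i.e. 4%.

4%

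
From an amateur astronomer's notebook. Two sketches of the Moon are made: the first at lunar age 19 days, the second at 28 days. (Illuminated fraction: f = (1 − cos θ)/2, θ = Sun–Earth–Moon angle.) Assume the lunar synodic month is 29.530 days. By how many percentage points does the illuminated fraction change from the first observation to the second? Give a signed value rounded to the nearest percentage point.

θ₁ = 360° × 19/29.530 = 231.6°, f₁ = (1 − cos θ₁)/2 = 0.810.
θ₂ = 360° × 28/29.530 = 341.3°, f₂ = (1 − cos θ₂)/2 = 0.026.
Change = f₂ − f₁ = -0.784 → -78 percentage points.

-78 percentage points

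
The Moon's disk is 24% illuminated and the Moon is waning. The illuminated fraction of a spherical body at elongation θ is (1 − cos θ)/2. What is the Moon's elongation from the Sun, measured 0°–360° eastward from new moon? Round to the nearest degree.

301°

From f = (1 − cos θ)/2: cos θ = 1 − 2×0.24 = 0.520; arccos → 58.7°.
Since the Moon is past full (waning), take the reflex angle: θ = 360° − 58.7° = 301.3°.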